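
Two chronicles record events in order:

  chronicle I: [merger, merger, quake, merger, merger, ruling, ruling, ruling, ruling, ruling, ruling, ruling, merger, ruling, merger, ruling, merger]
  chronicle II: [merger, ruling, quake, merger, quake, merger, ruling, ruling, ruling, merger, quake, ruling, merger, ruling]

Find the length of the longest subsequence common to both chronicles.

11

Pick merger (chronicle I #1, chronicle II #1) → merger (chronicle I #2, chronicle II #4) → quake (chronicle I #3, chronicle II #5) → merger (chronicle I #5, chronicle II #6) → ruling (chronicle I #10, chronicle II #7) → ruling (chronicle I #11, chronicle II #8) → ruling (chronicle I #12, chronicle II #9) → merger (chronicle I #13, chronicle II #10) → ruling (chronicle I #14, chronicle II #12) → merger (chronicle I #15, chronicle II #13) → ruling (chronicle I #16, chronicle II #14); all 11 events appear in both, in order. Since dp[17][14] = 11, nothing longer is possible.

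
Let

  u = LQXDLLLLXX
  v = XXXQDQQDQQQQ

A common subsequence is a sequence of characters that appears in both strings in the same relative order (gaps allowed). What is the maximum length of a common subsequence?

Taking X (u #3, v #1) → X (u #9, v #2) → X (u #10, v #3) gives a common subsequence of length 3. Since dp[10][12] = 3, nothing longer is possible.

3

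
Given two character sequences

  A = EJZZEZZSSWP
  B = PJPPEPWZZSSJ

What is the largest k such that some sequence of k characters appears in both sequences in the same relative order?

6

Let dp[i][j] be the LCS length of the first i characters of A and the first j characters of B. dp[i][j] = dp[i-1][j-1]+1 when the i-th and j-th characters match, else max(dp[i-1][j], dp[i][j-1]).
    ·  P  J  P  P  E  P  W  Z  Z  S  S  J
 ·  0  0  0  0  0  0  0  0  0  0  0  0  0
 E  0  0  0  0  0  1  1  1  1  1  1  1  1
 J  0  0  1  1  1  1  1  1  1  1  1  1  2
 Z  0  0  1  1  1  1  1  1  2  2  2  2  2
 Z  0  0  1  1  1  1  1  1  2  3  3  3  3
 E  0  0  1  1  1  2  2  2  2  3  3  3  3
 Z  0  0  1  1  1  2  2  2  3  3  3  3  3
 Z  0  0  1  1  1  2  2  2  3  4  4  4  4
 S  0  0  1  1  1  2  2  2  3  4  5  5  5
 S  0  0  1  1  1  2  2  2  3  4  5  6  6
 W  0  0  1  1  1  2  2  3  3  4  5  6  6
 P  0  1  1  2  2  2  3  3  3  4  5  6  6
dp[11][12] = 6. One LCS (by backtracking along matches): JEZZSS.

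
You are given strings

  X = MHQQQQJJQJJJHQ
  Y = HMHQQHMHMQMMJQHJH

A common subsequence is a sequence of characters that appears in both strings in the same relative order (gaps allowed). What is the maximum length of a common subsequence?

9

Pick M at X[1]=Y[2], then H at X[2]=Y[3], then Q at X[3]=Y[4], then Q at X[4]=Y[5], then Q at X[5]=Y[10], then J at X[8]=Y[13], then Q at X[9]=Y[14], then J at X[12]=Y[16], then H at X[13]=Y[17]; all 9 characters appear in both, in order. Since dp[14][17] = 9, nothing longer is possible.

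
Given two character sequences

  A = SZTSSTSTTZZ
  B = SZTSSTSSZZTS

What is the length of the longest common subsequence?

9

Taking S at A[1]=B[1], Z at A[2]=B[2], T at A[3]=B[3], S at A[4]=B[4], S at A[5]=B[5], T at A[6]=B[6], S at A[7]=B[8], Z at A[10]=B[9], Z at A[11]=B[10] gives a common subsequence of length 9. The LCS DP gives dp[11][12] = 9, so this is optimal.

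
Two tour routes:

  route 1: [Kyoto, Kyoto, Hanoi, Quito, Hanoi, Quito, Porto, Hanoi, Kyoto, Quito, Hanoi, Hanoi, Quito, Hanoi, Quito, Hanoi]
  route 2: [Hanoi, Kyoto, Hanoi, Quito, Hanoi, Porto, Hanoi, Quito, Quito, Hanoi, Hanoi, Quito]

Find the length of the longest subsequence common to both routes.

10

Match Kyoto (route 1 #2, route 2 #2) → Hanoi (route 1 #3, route 2 #3) → Quito (route 1 #4, route 2 #4) → Hanoi (route 1 #5, route 2 #5) → Porto (route 1 #7, route 2 #6) → Hanoi (route 1 #8, route 2 #7) → Quito (route 1 #10, route 2 #9) → Hanoi (route 1 #12, route 2 #10) → Hanoi (route 1 #14, route 2 #11) → Quito (route 1 #15, route 2 #12) — 10 stops in the same relative order in both. dp[16][12] = 10 confirms this is the maximum.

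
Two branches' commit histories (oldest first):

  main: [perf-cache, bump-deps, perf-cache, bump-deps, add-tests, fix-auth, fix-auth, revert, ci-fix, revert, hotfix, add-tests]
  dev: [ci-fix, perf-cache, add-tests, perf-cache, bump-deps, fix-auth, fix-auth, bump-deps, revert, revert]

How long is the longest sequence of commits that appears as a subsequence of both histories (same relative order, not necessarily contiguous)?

One common subsequence of length 7: perf-cache (main #1, dev #2); then perf-cache (main #3, dev #4); then bump-deps (main #4, dev #5); then fix-auth (main #6, dev #6); then fix-auth (main #7, dev #7); then revert (main #8, dev #9); then revert (main #10, dev #10), and the DP table's final entry dp[12][10] is also 7, so no common subsequence is longer.

7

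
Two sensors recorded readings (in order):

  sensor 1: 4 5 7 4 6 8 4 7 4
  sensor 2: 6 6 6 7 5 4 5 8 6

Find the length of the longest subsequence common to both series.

3

Let dp[i][j] be the LCS length of the first i values of sensor 1 and the first j values of sensor 2. dp[i][j] = dp[i-1][j-1]+1 when the i-th and j-th values match, else max(dp[i-1][j], dp[i][j-1]).
    ·  6  6  6  7  5  4  5  8  6
 ·  0  0  0  0  0  0  0  0  0  0
 4  0  0  0  0  0  0  1  1  1  1
 5  0  0  0  0  0  1  1  2  2  2
 7  0  0  0  0  1  1  1  2  2  2
 4  0  0  0  0  1  1  2  2  2  2
 6  0  1  1  1  1  1  2  2  2  3
 8  0  1  1  1  1  1  2  2  3  3
 4  0  1  1  1  1  1  2  2  3  3
 7  0  1  1  1  2  2  2  2  3  3
 4  0  1  1  1  2  2  3  3  3  3
dp[9][9] = 3. One LCS (by backtracking along matches): 4, 5, 6.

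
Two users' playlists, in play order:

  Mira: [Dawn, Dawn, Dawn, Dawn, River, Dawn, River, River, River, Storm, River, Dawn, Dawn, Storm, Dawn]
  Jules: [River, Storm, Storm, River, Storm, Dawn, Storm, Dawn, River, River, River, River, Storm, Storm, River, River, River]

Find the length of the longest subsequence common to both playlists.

Pick Dawn [1,6], Dawn [4,8], River [5,9], River [7,10], River [8,11], River [9,12], Storm [10,14], River [11,17]; all 8 songs appear in both, in order. Since dp[15][17] = 8, nothing longer is possible.

8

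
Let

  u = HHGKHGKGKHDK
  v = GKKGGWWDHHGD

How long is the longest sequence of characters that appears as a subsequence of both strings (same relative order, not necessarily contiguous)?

Let dp[i][j] be the LCS length of the first i characters of u and the first j characters of v. dp[i][j] = dp[i-1][j-1]+1 when the i-th and j-th characters match, else max(dp[i-1][j], dp[i][j-1]).
    ·  G  K  K  G  G  W  W  D  H  H  G  D
 ·  0  0  0  0  0  0  0  0  0  0  0  0  0
 H  0  0  0  0  0  0  0  0  0  1  1  1  1
 H  0  0  0  0  0  0  0  0  0  1  2  2  2
 G  0  1  1  1  1  1  1  1  1  1  2  3  3
 K  0  1  2  2  2  2  2  2  2  2  2  3  3
 H  0  1  2  2  2  2  2  2  2  3  3  3  3
 G  0  1  2  2  3  3  3  3  3  3  3  4  4
 K  0  1  2  3  3  3  3  3  3  3  3  4  4
 G  0  1  2  3  4  4  4  4  4  4  4  4  4
 K  0  1  2  3  4  4  4  4  4  4  4  4  4
 H  0  1  2  3  4  4  4  4  4  5  5  5  5
 D  0  1  2  3  4  4  4  4  5  5  5  5  6
 K  0  1  2  3  4  4  4  4  5  5  5  5  6
dp[12][12] = 6. One LCS (by backtracking along matches): GKGGHD.

6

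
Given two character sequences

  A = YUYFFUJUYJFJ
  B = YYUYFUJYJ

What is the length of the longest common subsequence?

8

Let dp[i][j] be the LCS length of the first i characters of A and the first j characters of B. dp[i][j] = dp[i-1][j-1]+1 when the i-th and j-th characters match, else max(dp[i-1][j], dp[i][j-1]).
    ·  Y  Y  U  Y  F  U  J  Y  J
 ·  0  0  0  0  0  0  0  0  0  0
 Y  0  1  1  1  1  1  1  1  1  1
 U  0  1  1  2  2  2  2  2  2  2
 Y  0  1  2  2  3  3  3  3  3  3
 F  0  1  2  2  3  4  4  4  4  4
 F  0  1  2  2  3  4  4  4  4  4
 U  0  1  2  3  3  4  5  5  5  5
 J  0  1  2  3  3  4  5  6  6  6
 U  0  1  2  3  3  4  5  6  6  6
 Y  0  1  2  3  4  4  5  6  7  7
 J  0  1  2  3  4  4  5  6  7  8
 F  0  1  2  3  4  5  5  6  7  8
 J  0  1  2  3  4  5  5  6  7  8
dp[12][9] = 8. One LCS (by backtracking along matches): YUYFUJYJ.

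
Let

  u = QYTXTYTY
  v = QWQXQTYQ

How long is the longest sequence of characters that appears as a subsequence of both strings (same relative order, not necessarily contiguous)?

4

Match Q at u[1]=v[3]; then X at u[4]=v[4]; then T at u[5]=v[6]; then Y at u[6]=v[7] — 4 characters in the same relative order in both. Since dp[8][8] = 4, nothing longer is possible.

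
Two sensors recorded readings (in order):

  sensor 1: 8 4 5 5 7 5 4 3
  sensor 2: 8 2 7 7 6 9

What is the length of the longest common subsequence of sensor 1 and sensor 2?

2

One common subsequence of length 2: 8 (sensor 1 #1, sensor 2 #1) → 7 (sensor 1 #5, sensor 2 #4), and the DP table's final entry dp[8][6] is also 2, so no common subsequence is longer.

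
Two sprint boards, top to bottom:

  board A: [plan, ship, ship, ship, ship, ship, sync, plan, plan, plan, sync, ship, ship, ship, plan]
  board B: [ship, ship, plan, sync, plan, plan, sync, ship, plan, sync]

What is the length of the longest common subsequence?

Pick ship (board A #2, board B #1); then ship (board A #3, board B #2); then sync (board A #7, board B #4); then plan (board A #9, board B #5); then plan (board A #10, board B #6); then sync (board A #11, board B #7); then ship (board A #14, board B #8); then plan (board A #15, board B #9); all 8 tasks appear in both, in order, and the DP table's final entry dp[15][10] is also 8, so no common subsequence is longer.

8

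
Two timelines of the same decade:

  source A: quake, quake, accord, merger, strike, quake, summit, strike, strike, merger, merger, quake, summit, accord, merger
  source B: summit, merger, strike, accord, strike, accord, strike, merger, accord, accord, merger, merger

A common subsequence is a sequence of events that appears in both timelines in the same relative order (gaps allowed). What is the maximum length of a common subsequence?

Pick merger (source A #4, source B #2); then strike (source A #5, source B #3); then strike (source A #8, source B #5); then strike (source A #9, source B #7); then merger (source A #10, source B #8); then merger (source A #11, source B #11); then merger (source A #15, source B #12); all 7 events appear in both, in order. dp[15][12] = 7 confirms this is the maximum.

7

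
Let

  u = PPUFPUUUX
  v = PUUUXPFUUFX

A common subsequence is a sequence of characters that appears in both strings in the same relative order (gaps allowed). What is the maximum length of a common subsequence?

Let dp[i][j] be the LCS length of the first i characters of u and the first j characters of v. dp[i][j] = dp[i-1][j-1]+1 when the i-th and j-th characters match, else max(dp[i-1][j], dp[i][j-1]).
    ·  P  U  U  U  X  P  F  U  U  F  X
 ·  0  0  0  0  0  0  0  0  0  0  0  0
 P  0  1  1  1  1  1  1  1  1  1  1  1
 P  0  1  1  1  1  1  2  2  2  2  2  2
 U  0  1  2  2  2  2  2  2  3  3  3  3
 F  0  1  2  2  2  2  2  3  3  3  4  4
 P  0  1  2  2  2  2  3  3  3  3  4  4
 U  0  1  2  3  3  3  3  3  4  4  4  4
 U  0  1  2  3  4  4  4  4  4  5  5  5
 U  0  1  2  3  4  4  4  4  5  5  5  5
 X  0  1  2  3  4  5  5  5  5  5  5  6
dp[9][11] = 6. One LCS (by backtracking along matches): PPFUUX.

6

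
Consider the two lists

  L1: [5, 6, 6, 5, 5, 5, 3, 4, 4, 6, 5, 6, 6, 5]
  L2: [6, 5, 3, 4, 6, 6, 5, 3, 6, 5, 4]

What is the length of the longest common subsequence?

Taking 6 [3,1]; then 5 [6,2]; then 3 [7,3]; then 4 [8,4]; then 6 [10,6]; then 5 [11,7]; then 6 [13,9]; then 5 [14,10] gives a common subsequence of length 8. Since dp[14][11] = 8, nothing longer is possible.

8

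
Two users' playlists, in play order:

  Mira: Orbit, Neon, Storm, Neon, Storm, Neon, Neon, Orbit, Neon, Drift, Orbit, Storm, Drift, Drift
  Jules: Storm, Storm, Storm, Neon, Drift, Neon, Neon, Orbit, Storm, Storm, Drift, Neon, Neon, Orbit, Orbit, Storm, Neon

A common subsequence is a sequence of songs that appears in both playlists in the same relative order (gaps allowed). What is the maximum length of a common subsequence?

8

One common subsequence of length 8: Orbit [1,8]; then Storm [3,9]; then Storm [5,10]; then Neon [6,12]; then Neon [7,13]; then Orbit [8,14]; then Orbit [11,15]; then Storm [12,16]. The LCS DP gives dp[14][17] = 8, so this is optimal.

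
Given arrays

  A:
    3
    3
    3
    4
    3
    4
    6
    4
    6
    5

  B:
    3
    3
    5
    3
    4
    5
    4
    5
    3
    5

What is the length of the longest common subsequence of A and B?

6

Let dp[i][j] be the LCS length of the first i values of A and the first j values of B. dp[i][j] = dp[i-1][j-1]+1 when the i-th and j-th values match, else max(dp[i-1][j], dp[i][j-1]).
    ·  3  3  5  3  4  5  4  5  3  5
 ·  0  0  0  0  0  0  0  0  0  0  0
 3  0  1  1  1  1  1  1  1  1  1  1
 3  0  1  2  2  2  2  2  2  2  2  2
 3  0  1  2  2  3  3  3  3  3  3  3
 4  0  1  2  2  3  4  4  4  4  4  4
 3  0  1  2  2  3  4  4  4  4  5  5
 4  0  1  2  2  3  4  4  5  5  5  5
 6  0  1  2  2  3  4  4  5  5  5  5
 4  0  1  2  2  3  4  4  5  5  5  5
 6  0  1  2  2  3  4  4  5  5  5  5
 5  0  1  2  3  3  4  5  5  6  6  6
dp[10][10] = 6. One LCS (by backtracking along matches): 3, 3, 3, 4, 3, 5.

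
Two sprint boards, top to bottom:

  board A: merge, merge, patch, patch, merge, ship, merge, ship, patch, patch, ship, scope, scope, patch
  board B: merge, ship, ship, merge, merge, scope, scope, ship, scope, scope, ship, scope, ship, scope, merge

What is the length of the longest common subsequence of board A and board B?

7

One common subsequence of length 7: merge at board A[1]=board B[1]; then merge at board A[2]=board B[4]; then merge at board A[5]=board B[5]; then ship at board A[6]=board B[8]; then ship at board A[8]=board B[11]; then ship at board A[11]=board B[13]; then scope at board A[12]=board B[14]. The LCS DP gives dp[14][15] = 7, so this is optimal.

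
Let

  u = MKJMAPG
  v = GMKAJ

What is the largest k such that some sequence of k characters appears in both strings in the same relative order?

Match M [1,2] → K [2,3] → J [3,5] — 3 characters in the same relative order in both. The LCS DP gives dp[7][5] = 3, so this is optimal.

3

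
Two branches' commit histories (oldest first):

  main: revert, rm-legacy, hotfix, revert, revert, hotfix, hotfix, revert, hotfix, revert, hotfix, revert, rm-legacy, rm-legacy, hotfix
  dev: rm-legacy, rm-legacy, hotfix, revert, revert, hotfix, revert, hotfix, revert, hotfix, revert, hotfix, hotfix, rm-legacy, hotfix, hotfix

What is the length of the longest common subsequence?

12

Match rm-legacy (main #2, dev #2) → hotfix (main #3, dev #3) → revert (main #4, dev #4) → revert (main #5, dev #5) → hotfix (main #6, dev #6) → hotfix (main #7, dev #8) → revert (main #8, dev #9) → hotfix (main #9, dev #10) → revert (main #10, dev #11) → hotfix (main #11, dev #13) → rm-legacy (main #13, dev #14) → hotfix (main #15, dev #16) — 12 commits in the same relative order in both. dp[15][16] = 12 confirms this is the maximum.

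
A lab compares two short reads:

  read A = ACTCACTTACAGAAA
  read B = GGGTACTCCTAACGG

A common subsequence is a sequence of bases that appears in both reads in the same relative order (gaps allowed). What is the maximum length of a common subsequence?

9

One common subsequence of length 9: A [1,5], then C [2,6], then T [3,7], then C [4,8], then C [6,9], then T [7,10], then A [9,12], then C [10,13], then G [12,15], and the DP table's final entry dp[15][15] is also 9, so no common subsequence is longer.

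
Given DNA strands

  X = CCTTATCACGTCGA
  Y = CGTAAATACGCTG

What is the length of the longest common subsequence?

One common subsequence of length 9: C (X #1, Y #1), then T (X #3, Y #3), then A (X #5, Y #6), then T (X #6, Y #7), then A (X #8, Y #8), then C (X #9, Y #9), then G (X #10, Y #10), then T (X #11, Y #12), then G (X #13, Y #13). Since dp[14][13] = 9, nothing longer is possible.

9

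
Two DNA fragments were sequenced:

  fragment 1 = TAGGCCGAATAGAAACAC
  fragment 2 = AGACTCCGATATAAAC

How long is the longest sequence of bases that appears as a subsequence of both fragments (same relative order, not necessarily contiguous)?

12

Taking A (fragment 1 #2, fragment 2 #1); then G (fragment 1 #3, fragment 2 #2); then C (fragment 1 #5, fragment 2 #6); then C (fragment 1 #6, fragment 2 #7); then G (fragment 1 #7, fragment 2 #8); then A (fragment 1 #8, fragment 2 #9); then A (fragment 1 #9, fragment 2 #11); then T (fragment 1 #10, fragment 2 #12); then A (fragment 1 #14, fragment 2 #13); then A (fragment 1 #15, fragment 2 #14); then A (fragment 1 #17, fragment 2 #15); then C (fragment 1 #18, fragment 2 #16) gives a common subsequence of length 12. Since dp[18][16] = 12, nothing longer is possible.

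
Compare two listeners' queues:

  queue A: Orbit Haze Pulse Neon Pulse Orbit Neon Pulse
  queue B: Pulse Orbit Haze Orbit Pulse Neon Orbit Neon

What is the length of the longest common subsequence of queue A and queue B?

Pick Orbit [1,2], then Haze [2,3], then Pulse [3,5], then Neon [4,6], then Orbit [6,7], then Neon [7,8]; all 6 songs appear in both, in order, and the DP table's final entry dp[8][8] is also 6, so no common subsequence is longer.

6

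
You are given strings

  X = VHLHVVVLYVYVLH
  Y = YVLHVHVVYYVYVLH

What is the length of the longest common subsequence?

Pick V (X #1, Y #2), L (X #3, Y #3), H (X #4, Y #4), V (X #5, Y #5), V (X #6, Y #7), V (X #7, Y #8), Y (X #9, Y #10), V (X #10, Y #11), Y (X #11, Y #12), V (X #12, Y #13), L (X #13, Y #14), H (X #14, Y #15); all 12 characters appear in both, in order. Since dp[14][15] = 12, nothing longer is possible.

12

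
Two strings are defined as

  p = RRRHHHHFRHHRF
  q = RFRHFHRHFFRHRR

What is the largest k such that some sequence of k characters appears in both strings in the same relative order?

One common subsequence of length 9: R (p #1, q #1), then R (p #3, q #3), then H (p #4, q #4), then H (p #5, q #6), then H (p #6, q #8), then F (p #8, q #10), then R (p #9, q #11), then H (p #10, q #12), then R (p #12, q #14), and the DP table's final entry dp[13][14] is also 9, so no common subsequence is longer.

9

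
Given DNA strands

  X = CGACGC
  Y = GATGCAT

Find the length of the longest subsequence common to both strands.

One common subsequence of length 4: G (X #2, Y #1) → A (X #3, Y #2) → G (X #5, Y #4) → C (X #6, Y #5). Since dp[6][7] = 4, nothing longer is possible.

4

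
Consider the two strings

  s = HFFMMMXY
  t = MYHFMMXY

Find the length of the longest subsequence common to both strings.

6

Pick H [1,3]; then F [3,4]; then M [5,5]; then M [6,6]; then X [7,7]; then Y [8,8]; all 6 characters appear in both, in order, and the DP table's final entry dp[8][8] is also 6, so no common subsequence is longer.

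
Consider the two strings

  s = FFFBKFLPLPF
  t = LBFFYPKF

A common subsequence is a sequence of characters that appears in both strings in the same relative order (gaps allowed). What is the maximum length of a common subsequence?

4

Pick F (s #1, t #3), then F (s #2, t #4), then K (s #5, t #7), then F (s #11, t #8); all 4 characters appear in both, in order. Since dp[11][8] = 4, nothing longer is possible.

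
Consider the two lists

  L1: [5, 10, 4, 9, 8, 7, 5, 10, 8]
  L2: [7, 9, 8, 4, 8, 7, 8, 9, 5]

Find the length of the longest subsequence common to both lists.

4

Match 4 at L1[3]=L2[4], 8 at L1[5]=L2[5], 7 at L1[6]=L2[6], 5 at L1[7]=L2[9] — 4 values in the same relative order in both. dp[9][9] = 4 confirms this is the maximum.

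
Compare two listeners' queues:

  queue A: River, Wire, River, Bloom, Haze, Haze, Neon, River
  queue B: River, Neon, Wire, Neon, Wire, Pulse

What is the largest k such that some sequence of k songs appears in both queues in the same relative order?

3

Pick River at queue A[1]=queue B[1], Wire at queue A[2]=queue B[3], Neon at queue A[7]=queue B[4]; all 3 songs appear in both, in order. dp[8][6] = 3 confirms this is the maximum.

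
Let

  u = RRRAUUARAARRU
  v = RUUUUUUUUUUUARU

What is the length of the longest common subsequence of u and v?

Match R at u[1]=v[1], then U at u[5]=v[11], then U at u[6]=v[12], then A at u[10]=v[13], then R at u[12]=v[14], then U at u[13]=v[15] — 6 characters in the same relative order in both. The LCS DP gives dp[13][15] = 6, so this is optimal.

6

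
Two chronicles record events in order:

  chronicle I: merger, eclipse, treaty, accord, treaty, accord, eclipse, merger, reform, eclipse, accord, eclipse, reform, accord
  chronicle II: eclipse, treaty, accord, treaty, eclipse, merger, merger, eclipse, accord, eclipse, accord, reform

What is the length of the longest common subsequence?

10

Pick eclipse at chronicle I[2]=chronicle II[1], then treaty at chronicle I[3]=chronicle II[2], then accord at chronicle I[4]=chronicle II[3], then treaty at chronicle I[5]=chronicle II[4], then eclipse at chronicle I[7]=chronicle II[5], then merger at chronicle I[8]=chronicle II[7], then eclipse at chronicle I[10]=chronicle II[8], then accord at chronicle I[11]=chronicle II[9], then eclipse at chronicle I[12]=chronicle II[10], then reform at chronicle I[13]=chronicle II[12]; all 10 events appear in both, in order, and the DP table's final entry dp[14][12] is also 10, so no common subsequence is longer.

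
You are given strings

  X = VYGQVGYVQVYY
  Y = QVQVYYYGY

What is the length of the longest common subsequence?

Taking V at X[1]=Y[2], then Q at X[4]=Y[3], then V at X[5]=Y[4], then Y at X[7]=Y[6], then Y at X[11]=Y[7], then Y at X[12]=Y[9] gives a common subsequence of length 6, and the DP table's final entry dp[12][9] is also 6, so no common subsequence is longer.

6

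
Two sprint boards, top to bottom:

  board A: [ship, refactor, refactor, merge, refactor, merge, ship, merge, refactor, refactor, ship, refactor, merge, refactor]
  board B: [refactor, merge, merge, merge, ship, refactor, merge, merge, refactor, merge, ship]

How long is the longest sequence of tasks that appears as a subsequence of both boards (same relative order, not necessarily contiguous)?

8

One common subsequence of length 8: refactor [3,1], then merge [4,2], then merge [6,3], then merge [8,4], then ship [11,5], then refactor [12,6], then merge [13,8], then refactor [14,9]. dp[14][11] = 8 confirms this is the maximum.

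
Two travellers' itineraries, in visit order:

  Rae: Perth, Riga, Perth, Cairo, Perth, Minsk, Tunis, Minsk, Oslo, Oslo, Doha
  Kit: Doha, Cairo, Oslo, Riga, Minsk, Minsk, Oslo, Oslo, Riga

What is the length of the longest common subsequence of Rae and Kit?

Match Riga at Rae[2]=Kit[4], then Minsk at Rae[6]=Kit[5], then Minsk at Rae[8]=Kit[6], then Oslo at Rae[9]=Kit[7], then Oslo at Rae[10]=Kit[8] — 5 stops in the same relative order in both. dp[11][9] = 5 confirms this is the maximum.

5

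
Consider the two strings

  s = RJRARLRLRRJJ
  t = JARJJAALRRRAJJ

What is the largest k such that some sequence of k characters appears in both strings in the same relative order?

9

Taking R [1,3], then J [2,5], then A [4,7], then L [6,8], then R [7,9], then R [9,10], then R [10,11], then J [11,13], then J [12,14] gives a common subsequence of length 9, and the DP table's final entry dp[12][14] is also 9, so no common subsequence is longer.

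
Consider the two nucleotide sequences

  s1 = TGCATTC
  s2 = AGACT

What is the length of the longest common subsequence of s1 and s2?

3

One common subsequence of length 3: G [2,2] → C [3,4] → T [6,5]. Since dp[7][5] = 3, nothing longer is possible.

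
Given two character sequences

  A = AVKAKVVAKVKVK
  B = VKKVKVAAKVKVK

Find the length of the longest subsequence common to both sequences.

Match V [2,1]; then K [3,2]; then K [5,3]; then V [6,4]; then V [7,6]; then A [8,8]; then K [9,9]; then V [10,10]; then K [11,11]; then V [12,12]; then K [13,13] — 11 characters in the same relative order in both, and the DP table's final entry dp[13][13] is also 11, so no common subsequence is longer.

11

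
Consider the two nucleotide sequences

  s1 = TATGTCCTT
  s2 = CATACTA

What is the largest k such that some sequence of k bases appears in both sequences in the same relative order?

4

Match T [1,3], A [2,4], C [7,5], T [8,6] — 4 bases in the same relative order in both, and the DP table's final entry dp[9][7] is also 4, so no common subsequence is longer.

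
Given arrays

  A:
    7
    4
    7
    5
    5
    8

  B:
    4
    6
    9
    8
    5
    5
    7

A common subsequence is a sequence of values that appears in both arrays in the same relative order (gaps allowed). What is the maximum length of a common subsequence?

Taking 4 at A[2]=B[1], 5 at A[4]=B[5], 5 at A[5]=B[6] gives a common subsequence of length 3. dp[6][7] = 3 confirms this is the maximum.

3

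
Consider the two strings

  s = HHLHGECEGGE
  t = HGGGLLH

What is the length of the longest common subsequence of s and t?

4

Let dp[i][j] be the LCS length of the first i characters of s and the first j characters of t. dp[i][j] = dp[i-1][j-1]+1 when the i-th and j-th characters match, else max(dp[i-1][j], dp[i][j-1]).
    ·  H  G  G  G  L  L  H
 ·  0  0  0  0  0  0  0  0
 H  0  1  1  1  1  1  1  1
 H  0  1  1  1  1  1  1  2
 L  0  1  1  1  1  2  2  2
 H  0  1  1  1  1  2  2  3
 G  0  1  2  2  2  2  2  3
 E  0  1  2  2  2  2  2  3
 C  0  1  2  2  2  2  2  3
 E  0  1  2  2  2  2  2  3
 G  0  1  2  3  3  3  3  3
 G  0  1  2  3  4  4  4  4
 E  0  1  2  3  4  4  4  4
dp[11][7] = 4. One LCS (by backtracking along matches): HGGG.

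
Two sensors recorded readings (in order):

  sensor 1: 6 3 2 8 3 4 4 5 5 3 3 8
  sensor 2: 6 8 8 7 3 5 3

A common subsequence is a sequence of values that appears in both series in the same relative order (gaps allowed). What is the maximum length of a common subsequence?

Let dp[i][j] be the LCS length of the first i values of sensor 1 and the first j values of sensor 2. dp[i][j] = dp[i-1][j-1]+1 when the i-th and j-th values match, else max(dp[i-1][j], dp[i][j-1]).
    ·  6  8  8  7  3  5  3
 ·  0  0  0  0  0  0  0  0
 6  0  1  1  1  1  1  1  1
 3  0  1  1  1  1  2  2  2
 2  0  1  1  1  1  2  2  2
 8  0  1  2  2  2  2  2  2
 3  0  1  2  2  2  3  3  3
 4  0  1  2  2  2  3  3  3
 4  0  1  2  2  2  3  3  3
 5  0  1  2  2  2  3  4  4
 5  0  1  2  2  2  3  4  4
 3  0  1  2  2  2  3  4  5
 3  0  1  2  2  2  3  4  5
 8  0  1  2  3  3  3  4  5
dp[12][7] = 5. One LCS (by backtracking along matches): 6, 8, 3, 5, 3.

5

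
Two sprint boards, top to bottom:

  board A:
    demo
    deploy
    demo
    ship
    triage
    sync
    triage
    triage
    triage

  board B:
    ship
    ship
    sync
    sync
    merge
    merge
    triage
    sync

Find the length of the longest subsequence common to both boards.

Pick ship at board A[4]=board B[2] → triage at board A[5]=board B[7] → sync at board A[6]=board B[8]; all 3 tasks appear in both, in order. dp[9][8] = 3 confirms this is the maximum.

3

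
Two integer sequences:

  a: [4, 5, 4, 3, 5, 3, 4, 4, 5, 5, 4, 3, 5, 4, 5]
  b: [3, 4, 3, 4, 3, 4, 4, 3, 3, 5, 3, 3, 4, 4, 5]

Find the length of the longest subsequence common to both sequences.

9

Taking 4 [1,2] → 4 [3,4] → 3 [6,5] → 4 [7,6] → 4 [8,7] → 5 [9,10] → 4 [11,13] → 4 [14,14] → 5 [15,15] gives a common subsequence of length 9. Since dp[15][15] = 9, nothing longer is possible.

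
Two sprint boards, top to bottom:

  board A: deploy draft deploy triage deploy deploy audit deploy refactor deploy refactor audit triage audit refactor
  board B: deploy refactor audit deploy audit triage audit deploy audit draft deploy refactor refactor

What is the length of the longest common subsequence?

Taking deploy (board A #1, board B #1); then deploy (board A #3, board B #4); then triage (board A #4, board B #6); then deploy (board A #6, board B #8); then audit (board A #7, board B #9); then deploy (board A #10, board B #11); then refactor (board A #11, board B #12); then refactor (board A #15, board B #13) gives a common subsequence of length 8. Since dp[15][13] = 8, nothing longer is possible.

8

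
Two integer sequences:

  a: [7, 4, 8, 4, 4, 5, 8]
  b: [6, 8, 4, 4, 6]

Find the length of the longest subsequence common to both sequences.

3

One common subsequence of length 3: 8 at a[3]=b[2] → 4 at a[4]=b[3] → 4 at a[5]=b[4]. Since dp[7][5] = 3, nothing longer is possible.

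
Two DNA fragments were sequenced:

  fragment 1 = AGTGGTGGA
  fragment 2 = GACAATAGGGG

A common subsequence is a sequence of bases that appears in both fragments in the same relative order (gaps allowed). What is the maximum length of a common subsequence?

6

Let dp[i][j] be the LCS length of the first i bases of fragment 1 and the first j bases of fragment 2. dp[i][j] = dp[i-1][j-1]+1 when the i-th and j-th bases match, else max(dp[i-1][j], dp[i][j-1]).
    ·  G  A  C  A  A  T  A  G  G  G  G
 ·  0  0  0  0  0  0  0  0  0  0  0  0
 A  0  0  1  1  1  1  1  1  1  1  1  1
 G  0  1  1  1  1  1  1  1  2  2  2  2
 T  0  1  1  1  1  1  2  2  2  2  2  2
 G  0  1  1  1  1  1  2  2  3  3  3  3
 G  0  1  1  1  1  1  2  2  3  4  4  4
 T  0  1  1  1  1  1  2  2  3  4  4  4
 G  0  1  1  1  1  1  2  2  3  4  5  5
 G  0  1  1  1  1  1  2  2  3  4  5  6
 A  0  1  2  2  2  2  2  3  3  4  5  6
dp[9][11] = 6. One LCS (by backtracking along matches): ATGGGG.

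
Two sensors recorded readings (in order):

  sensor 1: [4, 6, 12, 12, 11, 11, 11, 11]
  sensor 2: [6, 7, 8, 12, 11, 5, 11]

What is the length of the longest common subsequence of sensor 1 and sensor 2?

4

One common subsequence of length 4: 6 at sensor 1[2]=sensor 2[1]; then 12 at sensor 1[4]=sensor 2[4]; then 11 at sensor 1[5]=sensor 2[5]; then 11 at sensor 1[8]=sensor 2[7], and the DP table's final entry dp[8][7] is also 4, so no common subsequence is longer.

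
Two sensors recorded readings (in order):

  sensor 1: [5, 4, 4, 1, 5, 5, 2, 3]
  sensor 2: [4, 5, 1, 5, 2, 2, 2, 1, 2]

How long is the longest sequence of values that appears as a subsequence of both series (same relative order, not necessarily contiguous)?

4

Let dp[i][j] be the LCS length of the first i values of sensor 1 and the first j values of sensor 2. dp[i][j] = dp[i-1][j-1]+1 when the i-th and j-th values match, else max(dp[i-1][j], dp[i][j-1]).
    ·  4  5  1  5  2  2  2  1  2
 ·  0  0  0  0  0  0  0  0  0  0
 5  0  0  1  1  1  1  1  1  1  1
 4  0  1  1  1  1  1  1  1  1  1
 4  0  1  1  1  1  1  1  1  1  1
 1  0  1  1  2  2  2  2  2  2  2
 5  0  1  2  2  3  3  3  3  3  3
 5  0  1  2  2  3  3  3  3  3  3
 2  0  1  2  2  3  4  4  4  4  4
 3  0  1  2  2  3  4  4  4  4  4
dp[8][9] = 4. One LCS (by backtracking along matches): 5, 1, 5, 2.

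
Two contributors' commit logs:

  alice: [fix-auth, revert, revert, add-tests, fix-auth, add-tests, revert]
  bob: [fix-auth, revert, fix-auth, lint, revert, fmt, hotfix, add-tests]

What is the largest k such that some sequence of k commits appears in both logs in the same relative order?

Taking fix-auth (alice #1, bob #1); then revert (alice #2, bob #2); then revert (alice #3, bob #5); then add-tests (alice #6, bob #8) gives a common subsequence of length 4. dp[7][8] = 4 confirms this is the maximum.

4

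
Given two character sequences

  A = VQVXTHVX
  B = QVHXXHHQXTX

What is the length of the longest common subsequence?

Let dp[i][j] be the LCS length of the first i characters of A and the first j characters of B. dp[i][j] = dp[i-1][j-1]+1 when the i-th and j-th characters match, else max(dp[i-1][j], dp[i][j-1]).
    ·  Q  V  H  X  X  H  H  Q  X  T  X
 ·  0  0  0  0  0  0  0  0  0  0  0  0
 V  0  0  1  1  1  1  1  1  1  1  1  1
 Q  0  1  1  1  1  1  1  1  2  2  2  2
 V  0  1  2  2  2  2  2  2  2  2  2  2
 X  0  1  2  2  3  3  3  3  3  3  3  3
 T  0  1  2  2  3  3  3  3  3  3  4  4
 H  0  1  2  3  3  3  4  4  4  4  4  4
 V  0  1  2  3  3  3  4  4  4  4  4  4
 X  0  1  2  3  4  4  4  4  4  5  5  5
dp[8][11] = 5. One LCS (by backtracking along matches): VQXTX.

5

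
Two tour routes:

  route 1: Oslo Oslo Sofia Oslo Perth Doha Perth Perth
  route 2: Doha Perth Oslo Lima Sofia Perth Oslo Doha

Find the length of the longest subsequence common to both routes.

One common subsequence of length 4: Oslo (route 1 #1, route 2 #3) → Sofia (route 1 #3, route 2 #5) → Oslo (route 1 #4, route 2 #7) → Doha (route 1 #6, route 2 #8). The LCS DP gives dp[8][8] = 4, so this is optimal.

4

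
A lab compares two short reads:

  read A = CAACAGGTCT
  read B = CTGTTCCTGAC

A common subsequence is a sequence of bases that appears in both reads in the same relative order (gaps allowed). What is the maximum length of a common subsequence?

5

Let dp[i][j] be the LCS length of the first i bases of read A and the first j bases of read B. dp[i][j] = dp[i-1][j-1]+1 when the i-th and j-th bases match, else max(dp[i-1][j], dp[i][j-1]).
    ·  C  T  G  T  T  C  C  T  G  A  C
 ·  0  0  0  0  0  0  0  0  0  0  0  0
 C  0  1  1  1  1  1  1  1  1  1  1  1
 A  0  1  1  1  1  1  1  1  1  1  2  2
 A  0  1  1  1  1  1  1  1  1  1  2  2
 C  0  1  1  1  1  1  2  2  2  2  2  3
 A  0  1  1  1  1  1  2  2  2  2  3  3
 G  0  1  1  2  2  2  2  2  2  3  3  3
 G  0  1  1  2  2  2  2  2  2  3  3  3
 T  0  1  2  2  3  3  3  3  3  3  3  3
 C  0  1  2  2  3  3  4  4  4  4  4  4
 T  0  1  2  2  3  4  4  4  5  5  5  5
dp[10][11] = 5. One LCS (by backtracking along matches): CGTCT.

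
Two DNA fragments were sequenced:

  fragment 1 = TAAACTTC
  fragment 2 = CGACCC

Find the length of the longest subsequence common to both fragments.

Pick A (fragment 1 #2, fragment 2 #3); then C (fragment 1 #5, fragment 2 #5); then C (fragment 1 #8, fragment 2 #6); all 3 bases appear in both, in order. The LCS DP gives dp[8][6] = 3, so this is optimal.

3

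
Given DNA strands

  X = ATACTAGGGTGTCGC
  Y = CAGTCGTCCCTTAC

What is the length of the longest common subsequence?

8

Match C [4,1]; then A [6,2]; then G [9,3]; then T [10,4]; then G [11,6]; then T [12,7]; then C [13,10]; then C [15,14] — 8 bases in the same relative order in both. The LCS DP gives dp[15][14] = 8, so this is optimal.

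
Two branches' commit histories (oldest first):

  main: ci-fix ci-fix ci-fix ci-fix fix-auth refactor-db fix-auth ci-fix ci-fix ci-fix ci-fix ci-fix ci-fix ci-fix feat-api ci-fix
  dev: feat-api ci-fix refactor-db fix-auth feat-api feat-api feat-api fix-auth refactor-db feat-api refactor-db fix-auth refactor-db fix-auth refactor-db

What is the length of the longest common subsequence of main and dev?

4

One common subsequence of length 4: ci-fix at main[1]=dev[2], fix-auth at main[5]=dev[12], refactor-db at main[6]=dev[13], fix-auth at main[7]=dev[14]. The LCS DP gives dp[16][15] = 4, so this is optimal.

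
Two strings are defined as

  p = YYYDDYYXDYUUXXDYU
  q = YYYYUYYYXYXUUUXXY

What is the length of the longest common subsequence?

Match Y [1,3], Y [2,4], Y [3,6], Y [6,7], Y [7,8], X [8,9], Y [10,10], U [11,13], U [12,14], X [13,15], X [14,16], Y [16,17] — 12 characters in the same relative order in both, and the DP table's final entry dp[17][17] is also 12, so no common subsequence is longer.

12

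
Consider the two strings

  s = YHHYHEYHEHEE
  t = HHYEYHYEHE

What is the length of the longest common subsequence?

Pick H at s[2]=t[1], then H at s[3]=t[2], then Y at s[4]=t[3], then E at s[6]=t[4], then Y at s[7]=t[5], then H at s[8]=t[6], then E at s[9]=t[8], then H at s[10]=t[9], then E at s[12]=t[10]; all 9 characters appear in both, in order, and the DP table's final entry dp[12][10] is also 9, so no common subsequence is longer.

9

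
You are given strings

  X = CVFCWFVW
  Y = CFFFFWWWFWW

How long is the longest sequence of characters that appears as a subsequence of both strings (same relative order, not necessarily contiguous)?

5

Taking C [1,1] → F [3,5] → W [5,8] → F [6,9] → W [8,11] gives a common subsequence of length 5. dp[8][11] = 5 confirms this is the maximum.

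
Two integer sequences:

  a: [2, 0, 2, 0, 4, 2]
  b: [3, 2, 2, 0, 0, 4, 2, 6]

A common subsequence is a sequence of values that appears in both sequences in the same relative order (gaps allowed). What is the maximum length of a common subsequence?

5

Let dp[i][j] be the LCS length of the first i values of a and the first j values of b. dp[i][j] = dp[i-1][j-1]+1 when the i-th and j-th values match, else max(dp[i-1][j], dp[i][j-1]).
    ·  3  2  2  0  0  4  2  6
 ·  0  0  0  0  0  0  0  0  0
 2  0  0  1  1  1  1  1  1  1
 0  0  0  1  1  2  2  2  2  2
 2  0  0  1  2  2  2  2  3  3
 0  0  0  1  2  3  3  3  3  3
 4  0  0  1  2  3  3  4  4  4
 2  0  0  1  2  3  3  4  5  5
dp[6][8] = 5. One LCS (by backtracking along matches): 2, 0, 0, 4, 2.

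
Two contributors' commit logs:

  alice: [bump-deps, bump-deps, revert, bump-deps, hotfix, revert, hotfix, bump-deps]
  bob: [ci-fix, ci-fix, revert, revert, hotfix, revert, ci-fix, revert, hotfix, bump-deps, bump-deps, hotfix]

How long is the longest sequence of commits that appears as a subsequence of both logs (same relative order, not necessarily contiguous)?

Match revert [3,4], hotfix [5,5], revert [6,8], hotfix [7,9], bump-deps [8,11] — 5 commits in the same relative order in both, and the DP table's final entry dp[8][12] is also 5, so no common subsequence is longer.

5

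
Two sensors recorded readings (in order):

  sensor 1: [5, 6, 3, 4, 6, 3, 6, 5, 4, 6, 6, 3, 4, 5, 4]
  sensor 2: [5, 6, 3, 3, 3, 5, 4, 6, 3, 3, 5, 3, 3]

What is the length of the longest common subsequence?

Pick 5 (sensor 1 #1, sensor 2 #1); then 6 (sensor 1 #2, sensor 2 #2); then 3 (sensor 1 #3, sensor 2 #4); then 3 (sensor 1 #6, sensor 2 #5); then 5 (sensor 1 #8, sensor 2 #6); then 4 (sensor 1 #9, sensor 2 #7); then 6 (sensor 1 #10, sensor 2 #8); then 3 (sensor 1 #12, sensor 2 #10); then 5 (sensor 1 #14, sensor 2 #11); all 9 values appear in both, in order. dp[15][13] = 9 confirms this is the maximum.

9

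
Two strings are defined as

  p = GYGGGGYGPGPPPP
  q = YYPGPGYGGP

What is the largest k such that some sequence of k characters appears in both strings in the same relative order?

Let dp[i][j] be the LCS length of the first i characters of p and the first j characters of q. dp[i][j] = dp[i-1][j-1]+1 when the i-th and j-th characters match, else max(dp[i-1][j], dp[i][j-1]).
    ·  Y  Y  P  G  P  G  Y  G  G  P
 ·  0  0  0  0  0  0  0  0  0  0  0
 G  0  0  0  0  1  1  1  1  1  1  1
 Y  0  1  1  1  1  1  1  2  2  2  2
 G  0  1  1  1  2  2  2  2  3  3  3
 G  0  1  1  1  2  2  3  3  3  4  4
 G  0  1  1  1  2  2  3  3  4  4  4
 G  0  1  1  1  2  2  3  3  4  5  5
 Y  0  1  2  2  2  2  3  4  4  5  5
 G  0  1  2  2  3  3  3  4  5  5  5
 P  0  1  2  3  3  4  4  4  5  5  6
 G  0  1  2  3  4  4  5  5  5  6  6
 P  0  1  2  3  4  5  5  5  5  6  7
 P  0  1  2  3  4  5  5  5  5  6  7
 P  0  1  2  3  4  5  5  5  5  6  7
 P  0  1  2  3  4  5  5  5  5  6  7
dp[14][10] = 7. One LCS (by backtracking along matches): YGGYGGP.

7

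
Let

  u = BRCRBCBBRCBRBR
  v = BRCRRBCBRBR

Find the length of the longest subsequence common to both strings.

Pick B at u[1]=v[1]; then R at u[2]=v[2]; then C at u[3]=v[3]; then R at u[4]=v[5]; then B at u[8]=v[6]; then C at u[10]=v[7]; then B at u[11]=v[8]; then R at u[12]=v[9]; then B at u[13]=v[10]; then R at u[14]=v[11]; all 10 characters appear in both, in order. dp[14][11] = 10 confirms this is the maximum.

10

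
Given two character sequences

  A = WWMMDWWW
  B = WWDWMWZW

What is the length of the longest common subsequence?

6

Let dp[i][j] be the LCS length of the first i characters of A and the first j characters of B. dp[i][j] = dp[i-1][j-1]+1 when the i-th and j-th characters match, else max(dp[i-1][j], dp[i][j-1]).
    ·  W  W  D  W  M  W  Z  W
 ·  0  0  0  0  0  0  0  0  0
 W  0  1  1  1  1  1  1  1  1
 W  0  1  2  2  2  2  2  2  2
 M  0  1  2  2  2  3  3  3  3
 M  0  1  2  2  2  3  3  3  3
 D  0  1  2  3  3  3  3  3  3
 W  0  1  2  3  4  4  4  4  4
 W  0  1  2  3  4  4  5  5  5
 W  0  1  2  3  4  4  5  5  6
dp[8][8] = 6. One LCS (by backtracking along matches): WWDWWW.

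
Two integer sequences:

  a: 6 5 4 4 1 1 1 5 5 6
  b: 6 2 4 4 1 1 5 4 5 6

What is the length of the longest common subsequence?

8

Let dp[i][j] be the LCS length of the first i values of a and the first j values of b. dp[i][j] = dp[i-1][j-1]+1 when the i-th and j-th values match, else max(dp[i-1][j], dp[i][j-1]).
    ·  6  2  4  4  1  1  5  4  5  6
 ·  0  0  0  0  0  0  0  0  0  0  0
 6  0  1  1  1  1  1  1  1  1  1  1
 5  0  1  1  1  1  1  1  2  2  2  2
 4  0  1  1  2  2  2  2  2  3  3  3
 4  0  1  1  2  3  3  3  3  3  3  3
 1  0  1  1  2  3  4  4  4  4  4  4
 1  0  1  1  2  3  4  5  5  5  5  5
 1  0  1  1  2  3  4  5  5  5  5  5
 5  0  1  1  2  3  4  5  6  6  6  6
 5  0  1  1  2  3  4  5  6  6  7  7
 6  0  1  1  2  3  4  5  6  6  7  8
dp[10][10] = 8. One LCS (by backtracking along matches): 6, 4, 4, 1, 1, 5, 5, 6.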